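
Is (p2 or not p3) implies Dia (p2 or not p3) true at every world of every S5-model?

Tableau for the negation not ((p2 or not p3) implies Dia (p2 or not p3)):
1. not ((p2 or not p3) implies Dia (p2 or not p3)), 0
2. p2 or not p3, 0   [neg-implies-rule on 1]
3. not Dia (p2 or not p3), 0   [neg-implies-rule on 1]
4. not (p2 or not p3), 0   [neg-Dia-rule on 3 via 0R0]
5. not p2, 0   [neg-or-rule on 4]
6. p3, 0   [neg-or-rule on 4]
7. not p3, 0   [or-rule on 2 (branches; this branch)]
Accessibility: 0R0
Branch closes: p3 and not p3 both at 0.
Every branch of the negation's tableau closes; the branch above is one of them.

Valid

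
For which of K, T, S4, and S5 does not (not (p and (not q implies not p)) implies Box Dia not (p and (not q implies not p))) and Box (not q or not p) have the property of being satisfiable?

K-tableau for the formula:
1. not (not (p and (not q implies not p)) implies Box Dia not (p and (not q implies not p))) and Box (not q or not p), w0
2. not (not (p and (not q implies not p)) implies Box Dia not (p and (not q implies not p))), w0
3. Box (not q or not p), w0
4. not (p and (not q implies not p)), w0
5. not Box Dia not (p and (not q implies not p)), w0
6. not (not q implies not p), w0
7. not q, w0
8. p, w0
9. not Dia not (p and (not q implies not p)), w1
10. not q or not p, w1
11. not p, w1
Accessibility: w0Rw1
Complete open branch: satisfiable in K.
T-tableau for the formula:
1. not (not (p and (not q implies not p)) implies Box Dia not (p and (not q implies not p))) and Box (not q or not p), w0
2. not (not (p and (not q implies not p)) implies Box Dia not (p and (not q implies not p))), w0
3. Box (not q or not p), w0
4. not (p and (not q implies not p)), w0
5. not Box Dia not (p and (not q implies not p)), w0
6. not q or not p, w0
7. not (not q implies not p), w0
8. not q, w0
9. p, w0
10. not Dia not (p and (not q implies not p)), w1
11. not q or not p, w1
12. p and (not q implies not p), w1
13. p, w1
14. not q implies not p, w1
15. not q, w1
16. not p, w1
Accessibility: w0Rw0, w0Rw1, w1Rw1
Branch closes: p and not p both at w1.
Every branch closes (one shown): unsatisfiable in T, hence also in S4, S5 (every S4/S5-frame is a T-frame).

K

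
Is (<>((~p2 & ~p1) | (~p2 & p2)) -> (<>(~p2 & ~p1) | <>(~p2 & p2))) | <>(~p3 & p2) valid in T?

Valid in T

Tableau for the negation ~((<>((~p2 & ~p1) | (~p2 & p2)) -> (<>(~p2 & ~p1) | <>(~p2 & p2))) | <>(~p3 & p2)):
1. ~((<>((~p2 & ~p1) | (~p2 & p2)) -> (<>(~p2 & ~p1) | <>(~p2 & p2))) | <>(~p3 & p2)), w0
2. ~(<>((~p2 & ~p1) | (~p2 & p2)) -> (<>(~p2 & ~p1) | <>(~p2 & p2))), w0   [~|-rule on 1]
3. ~<>(~p3 & p2), w0   [~|-rule on 1]
4. <>((~p2 & ~p1) | (~p2 & p2)), w0   [~->-rule on 2]
5. ~(<>(~p2 & ~p1) | <>(~p2 & p2)), w0   [~->-rule on 2]
6. ~<>(~p2 & ~p1), w0   [~|-rule on 5]
7. ~<>(~p2 & p2), w0   [~|-rule on 5]
8. ~(~p3 & p2), w0   [~<>-rule on 3 via w0Rw0]
9. ~(~p2 & ~p1), w0   [~<>-rule on 6 via w0Rw0]
10. ~(~p2 & p2), w0   [~<>-rule on 7 via w0Rw0]
11. ~p2, w0   [~&-rule on 8 (branches; this branch)]
12. p1, w0   [~&-rule on 9 (branches; this branch)]
13. (~p2 & ~p1) | (~p2 & p2), w1   [<>-rule on 4: fresh world w1, w0Rw1]
14. ~(~p3 & p2), w1   [~<>-rule on 3 via w0Rw1]
15. ~(~p2 & ~p1), w1   [~<>-rule on 6 via w0Rw1]
16. ~(~p2 & p2), w1   [~<>-rule on 7 via w0Rw1]
17. ~p2 & ~p1, w1   [|-rule on 13 (branches; this branch)]
18. ~p2, w1   [&-rule on 17]
19. ~p1, w1   [&-rule on 17]
20. p1, w1   [~&-rule on 15 (branches; this branch)]
Accessibility: w0Rw0, w0Rw1, w1Rw1
Branch closes: p1 and ~p1 both at w1.
Every branch of the negation's tableau closes; the branch above is one of them.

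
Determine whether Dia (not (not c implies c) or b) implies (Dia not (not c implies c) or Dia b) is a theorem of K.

Valid

Tableau for the negation not (Dia (not (not c implies c) or b) implies (Dia not (not c implies c) or Dia b)):
1. not (Dia (not (not c implies c) or b) implies (Dia not (not c implies c) or Dia b)), u
2. Dia (not (not c implies c) or b), u   [neg-implies-rule on 1]
3. not (Dia not (not c implies c) or Dia b), u   [neg-implies-rule on 1]
4. not Dia not (not c implies c), u   [neg-or-rule on 3]
5. not Dia b, u   [neg-or-rule on 3]
6. not (not c implies c) or b, v   [Dia-rule on 2: fresh world v, uRv]
7. not c implies c, v   [neg-Dia-rule on 4 via uRv]
8. not b, v   [neg-Dia-rule on 5 via uRv]
9. not (not c implies c), v   [or-rule on 6 (branches; this branch)]
10. not c, v   [neg-implies-rule on 9]
11. c, v   [implies-rule on 7 (branches; this branch)]
Accessibility: uRv
Branch closes: c and not c both at v.
All branches of the negation close; one closing branch shown above.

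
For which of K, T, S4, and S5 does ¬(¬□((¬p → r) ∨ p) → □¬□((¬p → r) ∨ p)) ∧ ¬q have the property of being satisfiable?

K, T, S4

S5-tableau for the formula:
1. ¬(¬□((¬p → r) ∨ p) → □¬□((¬p → r) ∨ p)) ∧ ¬q, u
2. ¬(¬□((¬p → r) ∨ p) → □¬□((¬p → r) ∨ p)), u   [∧-rule on 1]
3. ¬q, u   [∧-rule on 1]
4. ¬□((¬p → r) ∨ p), u   [¬→-rule on 2]
5. ¬□¬□((¬p → r) ∨ p), u   [¬→-rule on 2]
6. ¬((¬p → r) ∨ p), v   [¬□-rule on 4: fresh world v, uRv]
7. ¬(¬p → r), v   [¬∨-rule on 6]
8. ¬p, v   [¬∨-rule on 6]
9. ¬r, v   [¬→-rule on 7]
10. □((¬p → r) ∨ p), w   [¬□-rule on 5: fresh world w, uRw]
11. (¬p → r) ∨ p, u   [□-rule on 10 via wRu]
12. (¬p → r) ∨ p, v   [□-rule on 10 via wRv]
13. (¬p → r) ∨ p, w   [□-rule on 10 via wRw]
14. ¬p → r, u   [∨-rule on 11 (branches; this branch)]
15. ¬p → r, v   [∨-rule on 12 (branches; this branch)]
16. p, w   [∨-rule on 13 (branches; this branch)]
17. r, u   [→-rule on 14 (branches; this branch)]
18. r, v   [→-rule on 15 (branches; this branch)]
Accessibility: uRu, uRv, uRw, vRu, vRv, vRw, wRu, wRv, wRw
Branch closes: r and ¬r both at v.
Every branch closes (one shown): unsatisfiable in S5.
S4-tableau for the formula:
1. ¬(¬□((¬p → r) ∨ p) → □¬□((¬p → r) ∨ p)) ∧ ¬q, u
2. ¬(¬□((¬p → r) ∨ p) → □¬□((¬p → r) ∨ p)), u   [∧-rule on 1]
3. ¬q, u   [∧-rule on 1]
4. ¬□((¬p → r) ∨ p), u   [¬→-rule on 2]
5. ¬□¬□((¬p → r) ∨ p), u   [¬→-rule on 2]
6. ¬((¬p → r) ∨ p), v   [¬□-rule on 4: fresh world v, uRv]
7. ¬(¬p → r), v   [¬∨-rule on 6]
8. ¬p, v   [¬∨-rule on 6]
9. ¬r, v   [¬→-rule on 7]
10. □((¬p → r) ∨ p), w   [¬□-rule on 5: fresh world w, uRw]
11. (¬p → r) ∨ p, w   [□-rule on 10 via wRw]
12. p, w   [∨-rule on 11 (branches; this branch)]
Accessibility: uRu, uRv, uRw, vRv, wRw
Complete open branch: satisfiable in S4, hence also in K, T (this S4-model is also a K-model and a T-model).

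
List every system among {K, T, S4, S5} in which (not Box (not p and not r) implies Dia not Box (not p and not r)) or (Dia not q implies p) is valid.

K-tableau for the negation not ((not Box (not p and not r) implies Dia not Box (not p and not r)) or (Dia not q implies p)):
1. not ((not Box (not p and not r) implies Dia not Box (not p and not r)) or (Dia not q implies p)), u
2. not (not Box (not p and not r) implies Dia not Box (not p and not r)), u
3. not (Dia not q implies p), u
4. not Box (not p and not r), u
5. not Dia not Box (not p and not r), u
6. Dia not q, u
7. not p, u
8. not (not p and not r), v
9. Box (not p and not r), v
10. r, v
11. not q, w
12. Box (not p and not r), w
Accessibility: uRv, uRw
Complete open branch: countermodel on a K-frame, so not valid in K.
T-tableau for the negation not ((not Box (not p and not r) implies Dia not Box (not p and not r)) or (Dia not q implies p)):
1. not ((not Box (not p and not r) implies Dia not Box (not p and not r)) or (Dia not q implies p)), u
2. not (not Box (not p and not r) implies Dia not Box (not p and not r)), u
3. not (Dia not q implies p), u
4. not Box (not p and not r), u
5. not Dia not Box (not p and not r), u
6. Dia not q, u
7. not p, u
8. Box (not p and not r), u
9. not p and not r, u
10. not r, u
11. not (not p and not r), v
12. Box (not p and not r), v
13. not p and not r, v
14. not p, v
15. not r, v
16. r, v
Accessibility: uRu, uRv, vRv
Branch closes: r and not r both at v.
Every branch closes (one shown): valid in T, hence also in S4, S5 (every theorem of T is a theorem of S4 and S5).

T, S4, S5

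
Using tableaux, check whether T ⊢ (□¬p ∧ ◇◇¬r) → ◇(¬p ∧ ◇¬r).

Valid in T

Tableau for the negation ¬((□¬p ∧ ◇◇¬r) → ◇(¬p ∧ ◇¬r)):
1. ¬((□¬p ∧ ◇◇¬r) → ◇(¬p ∧ ◇¬r)), w0
2. □¬p ∧ ◇◇¬r, w0   [¬→-rule on 1]
3. ¬◇(¬p ∧ ◇¬r), w0   [¬→-rule on 1]
4. □¬p, w0   [∧-rule on 2]
5. ◇◇¬r, w0   [∧-rule on 2]
6. ¬(¬p ∧ ◇¬r), w0   [¬◇-rule on 3 via w0Rw0]
7. ¬p, w0   [□-rule on 4 via w0Rw0]
8. ¬◇¬r, w0   [¬∧-rule on 6 (branches; this branch)]
9. r, w0   [¬◇-rule on 8 via w0Rw0]
10. ◇¬r, w1   [◇-rule on 5: fresh world w1, w0Rw1]
11. ¬(¬p ∧ ◇¬r), w1   [¬◇-rule on 3 via w0Rw1]
12. ¬p, w1   [□-rule on 4 via w0Rw1]
13. r, w1   [¬◇-rule on 8 via w0Rw1]
14. ¬◇¬r, w1   [¬∧-rule on 11 (branches; this branch)]
15. ¬r, w2   [◇-rule on 10: fresh world w2, w1Rw2]
16. r, w2   [¬◇-rule on 14 via w1Rw2]
Accessibility: w0Rw0, w0Rw1, w1Rw1, w1Rw2, w2Rw2
Branch closes: r and ¬r both at w2.
Every branch of the negation's tableau closes; the branch above is one of them.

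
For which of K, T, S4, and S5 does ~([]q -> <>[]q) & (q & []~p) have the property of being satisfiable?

T-tableau for the formula:
1. ~([]q -> <>[]q) & (q & []~p), w0
2. ~([]q -> <>[]q), w0
3. q & []~p, w0
4. []q, w0
5. ~<>[]q, w0
6. q, w0
7. []~p, w0
8. ~[]q, w0
9. ~p, w0
10. ~q, w1
11. q, w1
Accessibility: w0Rw0, w0Rw1, w1Rw1
Branch closes: q and ~q both at w1.
Every branch closes (one shown): unsatisfiable in T, hence also in S4, S5 (every S4/S5-frame is a T-frame).
K-tableau for the formula:
1. ~([]q -> <>[]q) & (q & []~p), w0
2. ~([]q -> <>[]q), w0
3. q & []~p, w0
4. []q, w0
5. ~<>[]q, w0
6. q, w0
7. []~p, w0
Complete open branch: satisfiable in K.

K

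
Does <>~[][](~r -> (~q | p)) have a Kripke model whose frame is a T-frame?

Yes, satisfiable

1. <>~[][](~r -> (~q | p)), 0
2. ~[][](~r -> (~q | p)), 1
3. ~[](~r -> (~q | p)), 2
4. ~(~r -> (~q | p)), 3
5. ~r, 3
6. ~(~q | p), 3
7. q, 3
8. ~p, 3
Accessibility: 0R0, 0R1, 1R1, 1R2, 2R2, 2R3, 3R3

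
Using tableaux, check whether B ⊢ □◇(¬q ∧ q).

Tableau for the negation ¬□◇(¬q ∧ q):
1. ¬□◇(¬q ∧ q), u
2. ¬◇(¬q ∧ q), v   [¬□-rule on 1: fresh world v, uRv]
3. ¬(¬q ∧ q), u   [¬◇-rule on 2 via vRu]
4. ¬(¬q ∧ q), v   [¬◇-rule on 2 via vRv]
5. ¬q, u   [¬∧-rule on 3 (branches; this branch)]
6. ¬q, v   [¬∧-rule on 4 (branches; this branch)]
Accessibility: uRu, uRv, vRu, vRv
The negation has an open branch (countermodel exists).

Not valid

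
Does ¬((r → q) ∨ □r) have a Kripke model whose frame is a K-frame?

Satisfiable (open branch found)

1. ¬((r → q) ∨ □r), w0
2. ¬(r → q), w0
3. ¬□r, w0
4. r, w0
5. ¬q, w0
6. ¬r, w1
Accessibility: w0Rw1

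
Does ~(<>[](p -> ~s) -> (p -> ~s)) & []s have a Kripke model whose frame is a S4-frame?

Yes, satisfiable

1. ~(<>[](p -> ~s) -> (p -> ~s)) & []s, w0
2. ~(<>[](p -> ~s) -> (p -> ~s)), w0
3. []s, w0
4. <>[](p -> ~s), w0
5. ~(p -> ~s), w0
6. p, w0
7. s, w0
8. [](p -> ~s), w1
9. s, w1
10. p -> ~s, w1
11. ~p, w1
Accessibility: w0Rw0, w0Rw1, w1Rw1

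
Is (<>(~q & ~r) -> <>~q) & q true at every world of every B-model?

Tableau for the negation ~((<>(~q & ~r) -> <>~q) & q):
1. ~((<>(~q & ~r) -> <>~q) & q), u
2. ~q, u
Accessibility: uRu
The negation has an open branch (countermodel exists).

No, not valid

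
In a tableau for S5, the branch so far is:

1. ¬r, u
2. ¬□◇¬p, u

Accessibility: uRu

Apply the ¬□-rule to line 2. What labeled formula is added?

a fresh world v with uRv, and ¬◇¬p at v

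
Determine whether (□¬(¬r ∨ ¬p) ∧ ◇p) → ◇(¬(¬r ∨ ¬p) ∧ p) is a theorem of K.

Valid

Tableau for the negation ¬((□¬(¬r ∨ ¬p) ∧ ◇p) → ◇(¬(¬r ∨ ¬p) ∧ p)):
1. ¬((□¬(¬r ∨ ¬p) ∧ ◇p) → ◇(¬(¬r ∨ ¬p) ∧ p)), w0
2. □¬(¬r ∨ ¬p) ∧ ◇p, w0
3. ¬◇(¬(¬r ∨ ¬p) ∧ p), w0
4. □¬(¬r ∨ ¬p), w0
5. ◇p, w0
6. p, w1
7. ¬(¬(¬r ∨ ¬p) ∧ p), w1
8. ¬(¬r ∨ ¬p), w1
9. r, w1
10. ¬r ∨ ¬p, w1
11. ¬p, w1
Accessibility: w0Rw1
Branch closes: p and ¬p both at w1.
Every branch of the negation's tableau closes; the branch above is one of them.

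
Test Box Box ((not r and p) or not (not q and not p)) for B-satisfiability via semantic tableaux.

1. Box Box ((not r and p) or not (not q and not p)), 0
2. Box ((not r and p) or not (not q and not p)), 0
3. (not r and p) or not (not q and not p), 0
4. not (not q and not p), 0
5. p, 0
Accessibility: 0R0

Satisfiable (open branch found)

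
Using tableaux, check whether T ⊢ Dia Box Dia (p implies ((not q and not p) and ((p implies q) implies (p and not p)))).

Invalid (countermodel exists)

Tableau for the negation not Dia Box Dia (p implies ((not q and not p) and ((p implies q) implies (p and not p)))):
1. not Dia Box Dia (p implies ((not q and not p) and ((p implies q) implies (p and not p)))), u
2. not Box Dia (p implies ((not q and not p) and ((p implies q) implies (p and not p)))), u
3. not Dia (p implies ((not q and not p) and ((p implies q) implies (p and not p)))), v
4. not Box Dia (p implies ((not q and not p) and ((p implies q) implies (p and not p)))), v
5. not (p implies ((not q and not p) and ((p implies q) implies (p and not p)))), v
6. p, v
7. not ((not q and not p) and ((p implies q) implies (p and not p))), v
8. not ((p implies q) implies (p and not p)), v
9. p implies q, v
10. not (p and not p), v
11. q, v
12. not Dia (p implies ((not q and not p) and ((p implies q) implies (p and not p)))), w
13. not (p implies ((not q and not p) and ((p implies q) implies (p and not p)))), w
14. p, w
15. not ((not q and not p) and ((p implies q) implies (p and not p))), w
16. not ((p implies q) implies (p and not p)), w
17. p implies q, w
18. not (p and not p), w
19. q, w
Accessibility: uRu, uRv, vRv, vRw, wRw
The negation has an open branch (countermodel exists).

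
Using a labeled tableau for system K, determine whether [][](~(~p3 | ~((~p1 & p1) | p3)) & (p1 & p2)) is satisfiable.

1. [][](~(~p3 | ~((~p1 & p1) | p3)) & (p1 & p2)), 0

Yes, satisfiable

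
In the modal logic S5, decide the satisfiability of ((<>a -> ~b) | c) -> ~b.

Satisfiable

1. ((<>a -> ~b) | c) -> ~b, u
2. ~b, u   [->-rule on 1 (branches; this branch)]
Accessibility: uRu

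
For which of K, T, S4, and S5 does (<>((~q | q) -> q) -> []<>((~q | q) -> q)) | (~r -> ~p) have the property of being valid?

S5

S5-tableau for the negation ~((<>((~q | q) -> q) -> []<>((~q | q) -> q)) | (~r -> ~p)):
1. ~((<>((~q | q) -> q) -> []<>((~q | q) -> q)) | (~r -> ~p)), 0
2. ~(<>((~q | q) -> q) -> []<>((~q | q) -> q)), 0
3. ~(~r -> ~p), 0
4. <>((~q | q) -> q), 0
5. ~[]<>((~q | q) -> q), 0
6. ~r, 0
7. p, 0
8. (~q | q) -> q, 1
9. q, 1
10. ~<>((~q | q) -> q), 2
11. ~((~q | q) -> q), 0
12. ~q | q, 0
13. ~q, 0
14. ~((~q | q) -> q), 1
15. ~q | q, 1
16. ~q, 1
Accessibility: 0R0, 0R1, 0R2, 1R0, 1R1, 1R2, 2R0, 2R1, 2R2
Branch closes: q and ~q both at 1.
Every branch closes (one shown): valid in S5.
S4-tableau for the negation ~((<>((~q | q) -> q) -> []<>((~q | q) -> q)) | (~r -> ~p)):
1. ~((<>((~q | q) -> q) -> []<>((~q | q) -> q)) | (~r -> ~p)), 0
2. ~(<>((~q | q) -> q) -> []<>((~q | q) -> q)), 0
3. ~(~r -> ~p), 0
4. <>((~q | q) -> q), 0
5. ~[]<>((~q | q) -> q), 0
6. ~r, 0
7. p, 0
8. (~q | q) -> q, 1
9. q, 1
10. ~<>((~q | q) -> q), 2
11. ~((~q | q) -> q), 2
12. ~q | q, 2
13. ~q, 2
Accessibility: 0R0, 0R1, 0R2, 1R1, 2R2
Complete open branch: countermodel on an S4-frame, so not valid in S4, nor in K, T (the same frame is also a K-frame and a T-frame).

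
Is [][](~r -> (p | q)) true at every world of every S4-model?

Tableau for the negation ~[][](~r -> (p | q)):
1. ~[][](~r -> (p | q)), w0
2. ~[](~r -> (p | q)), w1   [~[]-rule on 1: fresh world w1, w0Rw1]
3. ~(~r -> (p | q)), w2   [~[]-rule on 2: fresh world w2, w1Rw2]
4. ~r, w2   [~->-rule on 3]
5. ~(p | q), w2   [~->-rule on 3]
6. ~p, w2   [~|-rule on 5]
7. ~q, w2   [~|-rule on 5]
Accessibility: w0Rw0, w0Rw1, w0Rw2, w1Rw1, w1Rw2, w2Rw2
The negation has an open branch (countermodel exists).

Invalid (countermodel exists)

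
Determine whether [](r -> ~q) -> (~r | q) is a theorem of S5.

Tableau for the negation ~([](r -> ~q) -> (~r | q)):
1. ~([](r -> ~q) -> (~r | q)), w0
2. [](r -> ~q), w0
3. ~(~r | q), w0
4. r, w0
5. ~q, w0
6. r -> ~q, w0
Accessibility: w0Rw0
The negation has an open branch (countermodel exists).

No, not valid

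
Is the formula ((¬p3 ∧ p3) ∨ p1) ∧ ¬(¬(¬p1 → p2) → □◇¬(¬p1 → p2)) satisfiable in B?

No, unsatisfiable

1. ((¬p3 ∧ p3) ∨ p1) ∧ ¬(¬(¬p1 → p2) → □◇¬(¬p1 → p2)), w0
2. (¬p3 ∧ p3) ∨ p1, w0
3. ¬(¬(¬p1 → p2) → □◇¬(¬p1 → p2)), w0
4. ¬(¬p1 → p2), w0
5. ¬□◇¬(¬p1 → p2), w0
6. ¬p1, w0
7. ¬p2, w0
8. ¬p3 ∧ p3, w0
9. ¬p3, w0
10. p3, w0
Accessibility: w0Rw0
Branch closes: p3 and ¬p3 both at w0.
Every branch closes; the branch above is one of them.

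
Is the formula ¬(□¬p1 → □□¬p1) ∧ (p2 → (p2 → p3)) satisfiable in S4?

1. ¬(□¬p1 → □□¬p1) ∧ (p2 → (p2 → p3)), w0
2. ¬(□¬p1 → □□¬p1), w0
3. p2 → (p2 → p3), w0
4. □¬p1, w0
5. ¬□□¬p1, w0
6. ¬p1, w0
7. p2 → p3, w0
8. p3, w0
9. ¬□¬p1, w1
10. ¬p1, w1
11. p1, w2
12. ¬p1, w2
Accessibility: w0Rw0, w0Rw1, w0Rw2, w1Rw1, w1Rw2, w2Rw2
Branch closes: p1 and ¬p1 both at w2.
(One branch shown.) All branches close.

Unsatisfiable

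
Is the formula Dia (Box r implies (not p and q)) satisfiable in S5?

Satisfiable

1. Dia (Box r implies (not p and q)), u
2. Box r implies (not p and q), v
3. not p and q, v
4. not p, v
5. q, v
Accessibility: uRu, uRv, vRu, vRv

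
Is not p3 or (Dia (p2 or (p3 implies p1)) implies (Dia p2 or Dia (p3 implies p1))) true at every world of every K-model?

Valid in K

Tableau for the negation not (not p3 or (Dia (p2 or (p3 implies p1)) implies (Dia p2 or Dia (p3 implies p1)))):
1. not (not p3 or (Dia (p2 or (p3 implies p1)) implies (Dia p2 or Dia (p3 implies p1)))), u
2. p3, u
3. not (Dia (p2 or (p3 implies p1)) implies (Dia p2 or Dia (p3 implies p1))), u
4. Dia (p2 or (p3 implies p1)), u
5. not (Dia p2 or Dia (p3 implies p1)), u
6. not Dia p2, u
7. not Dia (p3 implies p1), u
8. p2 or (p3 implies p1), v
9. not p2, v
10. not (p3 implies p1), v
11. p3, v
12. not p1, v
13. p3 implies p1, v
14. p1, v
Accessibility: uRv
Branch closes: p1 and not p1 both at v.
All branches of the negation close; one closing branch shown above.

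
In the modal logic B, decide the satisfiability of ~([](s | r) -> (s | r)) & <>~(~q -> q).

1. ~([](s | r) -> (s | r)) & <>~(~q -> q), w0
2. ~([](s | r) -> (s | r)), w0
3. <>~(~q -> q), w0
4. [](s | r), w0
5. ~(s | r), w0
6. ~s, w0
7. ~r, w0
8. s | r, w0
9. r, w0
Accessibility: w0Rw0
Branch closes: r and ~r both at w0.
(One branch shown.) All branches close.

Unsatisfiable (every branch closes)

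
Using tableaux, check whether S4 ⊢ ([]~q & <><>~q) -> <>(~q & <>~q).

Tableau for the negation ~(([]~q & <><>~q) -> <>(~q & <>~q)):
1. ~(([]~q & <><>~q) -> <>(~q & <>~q)), u
2. []~q & <><>~q, u
3. ~<>(~q & <>~q), u
4. []~q, u
5. <><>~q, u
6. ~(~q & <>~q), u
7. ~q, u
8. ~<>~q, u
9. q, u
Accessibility: uRu
Branch closes: q and ~q both at u.
All branches of the negation close; one closing branch shown above.

Valid in S4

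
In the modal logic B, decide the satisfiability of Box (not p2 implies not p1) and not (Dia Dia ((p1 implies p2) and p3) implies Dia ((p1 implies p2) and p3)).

1. Box (not p2 implies not p1) and not (Dia Dia ((p1 implies p2) and p3) implies Dia ((p1 implies p2) and p3)), 0
2. Box (not p2 implies not p1), 0
3. not (Dia Dia ((p1 implies p2) and p3) implies Dia ((p1 implies p2) and p3)), 0
4. Dia Dia ((p1 implies p2) and p3), 0
5. not Dia ((p1 implies p2) and p3), 0
6. not p2 implies not p1, 0
7. not ((p1 implies p2) and p3), 0
8. not p1, 0
9. not p3, 0
10. Dia ((p1 implies p2) and p3), 1
11. not p2 implies not p1, 1
12. not ((p1 implies p2) and p3), 1
13. not p1, 1
14. not p3, 1
15. (p1 implies p2) and p3, 2
16. p1 implies p2, 2
17. p3, 2
18. p2, 2
Accessibility: 0R0, 0R1, 1R0, 1R1, 1R2, 2R1, 2R2

Satisfiable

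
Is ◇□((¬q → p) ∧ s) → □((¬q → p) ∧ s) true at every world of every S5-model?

Valid in S5

Tableau for the negation ¬(◇□((¬q → p) ∧ s) → □((¬q → p) ∧ s)):
1. ¬(◇□((¬q → p) ∧ s) → □((¬q → p) ∧ s)), w0
2. ◇□((¬q → p) ∧ s), w0
3. ¬□((¬q → p) ∧ s), w0
4. □((¬q → p) ∧ s), w1
5. (¬q → p) ∧ s, w0
6. ¬q → p, w0
7. s, w0
8. (¬q → p) ∧ s, w1
9. ¬q → p, w1
10. s, w1
11. p, w0
12. p, w1
13. ¬((¬q → p) ∧ s), w2
14. (¬q → p) ∧ s, w2
15. ¬q → p, w2
16. s, w2
17. ¬(¬q → p), w2
18. ¬q, w2
19. ¬p, w2
20. p, w2
Accessibility: w0Rw0, w0Rw1, w0Rw2, w1Rw0, w1Rw1, w1Rw2, w2Rw0, w2Rw1, w2Rw2
Branch closes: p and ¬p both at w2.
Every branch of the negation's tableau closes; the branch above is one of them.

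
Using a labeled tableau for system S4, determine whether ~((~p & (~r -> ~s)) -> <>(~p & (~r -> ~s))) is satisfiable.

1. ~((~p & (~r -> ~s)) -> <>(~p & (~r -> ~s))), w0
2. ~p & (~r -> ~s), w0   [~->-rule on 1]
3. ~<>(~p & (~r -> ~s)), w0   [~->-rule on 1]
4. ~p, w0   [&-rule on 2]
5. ~r -> ~s, w0   [&-rule on 2]
6. ~(~p & (~r -> ~s)), w0   [~<>-rule on 3 via w0Rw0]
7. ~s, w0   [->-rule on 5 (branches; this branch)]
8. ~(~r -> ~s), w0   [~&-rule on 6 (branches; this branch)]
9. ~r, w0   [~->-rule on 8]
10. s, w0   [~->-rule on 8]
Accessibility: w0Rw0
Branch closes: s and ~s both at w0.
All branches of the tableau close; one closing branch shown above.

Unsatisfiable (every branch closes)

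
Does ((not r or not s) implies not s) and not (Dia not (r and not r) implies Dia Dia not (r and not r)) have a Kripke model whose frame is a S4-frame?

1. ((not r or not s) implies not s) and not (Dia not (r and not r) implies Dia Dia not (r and not r)), 0
2. (not r or not s) implies not s, 0   [and-rule on 1]
3. not (Dia not (r and not r) implies Dia Dia not (r and not r)), 0   [and-rule on 1]
4. Dia not (r and not r), 0   [neg-implies-rule on 3]
5. not Dia Dia not (r and not r), 0   [neg-implies-rule on 3]
6. not Dia not (r and not r), 0   [neg-Dia-rule on 5 via 0R0]
7. r and not r, 0   [neg-Dia-rule on 6 via 0R0]
8. r, 0   [and-rule on 7]
9. not r, 0   [and-rule on 7]
Accessibility: 0R0
Branch closes: r and not r both at 0.
Every branch closes; the branch above is one of them.

Unsatisfiable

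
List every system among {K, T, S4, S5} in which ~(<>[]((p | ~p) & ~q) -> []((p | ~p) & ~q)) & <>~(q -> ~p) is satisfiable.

S5-tableau for the formula:
1. ~(<>[]((p | ~p) & ~q) -> []((p | ~p) & ~q)) & <>~(q -> ~p), w0
2. ~(<>[]((p | ~p) & ~q) -> []((p | ~p) & ~q)), w0
3. <>~(q -> ~p), w0
4. <>[]((p | ~p) & ~q), w0
5. ~[]((p | ~p) & ~q), w0
6. ~(q -> ~p), w1
7. q, w1
8. p, w1
9. []((p | ~p) & ~q), w2
10. (p | ~p) & ~q, w0
11. p | ~p, w0
12. ~q, w0
13. (p | ~p) & ~q, w1
14. p | ~p, w1
15. ~q, w1
Accessibility: w0Rw0, w0Rw1, w0Rw2, w1Rw0, w1Rw1, w1Rw2, w2Rw0, w2Rw1, w2Rw2
Branch closes: q and ~q both at w1.
Every branch closes (one shown): unsatisfiable in S5.
S4-tableau for the formula:
1. ~(<>[]((p | ~p) & ~q) -> []((p | ~p) & ~q)) & <>~(q -> ~p), w0
2. ~(<>[]((p | ~p) & ~q) -> []((p | ~p) & ~q)), w0
3. <>~(q -> ~p), w0
4. <>[]((p | ~p) & ~q), w0
5. ~[]((p | ~p) & ~q), w0
6. ~(q -> ~p), w1
7. q, w1
8. p, w1
9. []((p | ~p) & ~q), w2
10. (p | ~p) & ~q, w2
11. p | ~p, w2
12. ~q, w2
13. ~p, w2
14. ~((p | ~p) & ~q), w3
15. q, w3
Accessibility: w0Rw0, w0Rw1, w0Rw2, w0Rw3, w1Rw1, w2Rw2, w3Rw3
Complete open branch: satisfiable in S4, hence also in K, T (this S4-model is also a K-model and a T-model).

K, T, S4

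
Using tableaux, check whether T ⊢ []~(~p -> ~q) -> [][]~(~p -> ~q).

Not valid

Tableau for the negation ~([]~(~p -> ~q) -> [][]~(~p -> ~q)):
1. ~([]~(~p -> ~q) -> [][]~(~p -> ~q)), u
2. []~(~p -> ~q), u   [~->-rule on 1]
3. ~[][]~(~p -> ~q), u   [~->-rule on 1]
4. ~(~p -> ~q), u   [[]-rule on 2 via uRu]
5. ~p, u   [~->-rule on 4]
6. q, u   [~->-rule on 4]
7. ~[]~(~p -> ~q), v   [~[]-rule on 3: fresh world v, uRv]
8. ~(~p -> ~q), v   [[]-rule on 2 via uRv]
9. ~p, v   [~->-rule on 8]
10. q, v   [~->-rule on 8]
11. ~p -> ~q, w   [~[]-rule on 7: fresh world w, vRw]
12. ~q, w   [->-rule on 11 (branches; this branch)]
Accessibility: uRu, uRv, vRv, vRw, wRw
The negation has an open branch (countermodel exists).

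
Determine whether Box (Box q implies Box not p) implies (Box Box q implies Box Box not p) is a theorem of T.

Yes, valid

Tableau for the negation not (Box (Box q implies Box not p) implies (Box Box q implies Box Box not p)):
1. not (Box (Box q implies Box not p) implies (Box Box q implies Box Box not p)), w0
2. Box (Box q implies Box not p), w0
3. not (Box Box q implies Box Box not p), w0
4. Box Box q, w0
5. not Box Box not p, w0
6. Box q implies Box not p, w0
7. Box q, w0
8. q, w0
9. Box not p, w0
10. not p, w0
11. not Box not p, w1
12. Box q implies Box not p, w1
13. Box q, w1
14. q, w1
15. not p, w1
16. not Box q, w1
17. p, w2
18. q, w2
19. not q, w3
20. q, w3
Accessibility: w0Rw0, w0Rw1, w1Rw1, w1Rw2, w1Rw3, w2Rw2, w3Rw3
Branch closes: q and not q both at w3.
Every branch of the negation's tableau closes; the branch above is one of them.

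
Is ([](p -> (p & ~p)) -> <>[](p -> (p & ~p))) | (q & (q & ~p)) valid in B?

Tableau for the negation ~(([](p -> (p & ~p)) -> <>[](p -> (p & ~p))) | (q & (q & ~p))):
1. ~(([](p -> (p & ~p)) -> <>[](p -> (p & ~p))) | (q & (q & ~p))), 0
2. ~([](p -> (p & ~p)) -> <>[](p -> (p & ~p))), 0
3. ~(q & (q & ~p)), 0
4. [](p -> (p & ~p)), 0
5. ~<>[](p -> (p & ~p)), 0
6. p -> (p & ~p), 0
7. ~[](p -> (p & ~p)), 0
8. ~(q & ~p), 0
9. ~p, 0
10. ~q, 0
11. ~(p -> (p & ~p)), 1
12. p, 1
13. ~(p & ~p), 1
14. p -> (p & ~p), 1
15. ~[](p -> (p & ~p)), 1
16. p & ~p, 1
17. ~p, 1
Accessibility: 0R0, 0R1, 1R0, 1R1
Branch closes: p and ~p both at 1.
Every branch of the negation's tableau closes; the branch above is one of them.

Yes, valid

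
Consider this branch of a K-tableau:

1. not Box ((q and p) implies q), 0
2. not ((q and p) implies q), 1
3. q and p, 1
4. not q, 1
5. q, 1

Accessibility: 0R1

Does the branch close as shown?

Both q and not q appear at 1.

Closed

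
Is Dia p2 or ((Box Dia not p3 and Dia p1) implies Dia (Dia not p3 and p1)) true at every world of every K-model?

Valid

Tableau for the negation not (Dia p2 or ((Box Dia not p3 and Dia p1) implies Dia (Dia not p3 and p1))):
1. not (Dia p2 or ((Box Dia not p3 and Dia p1) implies Dia (Dia not p3 and p1))), 0
2. not Dia p2, 0
3. not ((Box Dia not p3 and Dia p1) implies Dia (Dia not p3 and p1)), 0
4. Box Dia not p3 and Dia p1, 0
5. not Dia (Dia not p3 and p1), 0
6. Box Dia not p3, 0
7. Dia p1, 0
8. p1, 1
9. not p2, 1
10. not (Dia not p3 and p1), 1
11. Dia not p3, 1
12. not Dia not p3, 1
13. not p3, 2
14. p3, 2
Accessibility: 0R1, 1R2
Branch closes: p3 and not p3 both at 2.
All branches of the negation close; one closing branch shown above.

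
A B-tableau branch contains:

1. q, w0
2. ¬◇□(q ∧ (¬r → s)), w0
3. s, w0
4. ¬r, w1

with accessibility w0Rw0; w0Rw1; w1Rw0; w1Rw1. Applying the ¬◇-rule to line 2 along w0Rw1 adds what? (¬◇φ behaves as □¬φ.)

¬◇φ behaves as □¬φ: propagate the negated body to each accessible world.

¬□(q ∧ (¬r → s)), w1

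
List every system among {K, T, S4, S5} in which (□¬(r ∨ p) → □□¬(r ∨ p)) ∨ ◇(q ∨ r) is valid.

S4-tableau for the negation ¬((□¬(r ∨ p) → □□¬(r ∨ p)) ∨ ◇(q ∨ r)):
1. ¬((□¬(r ∨ p) → □□¬(r ∨ p)) ∨ ◇(q ∨ r)), 0
2. ¬(□¬(r ∨ p) → □□¬(r ∨ p)), 0
3. ¬◇(q ∨ r), 0
4. □¬(r ∨ p), 0
5. ¬□□¬(r ∨ p), 0
6. ¬(q ∨ r), 0
7. ¬q, 0
8. ¬r, 0
9. ¬(r ∨ p), 0
10. ¬p, 0
11. ¬□¬(r ∨ p), 1
12. ¬(q ∨ r), 1
13. ¬q, 1
14. ¬r, 1
15. ¬(r ∨ p), 1
16. ¬p, 1
17. r ∨ p, 2
18. ¬(q ∨ r), 2
19. ¬q, 2
20. ¬r, 2
21. ¬(r ∨ p), 2
22. ¬p, 2
23. p, 2
Accessibility: 0R0, 0R1, 0R2, 1R1, 1R2, 2R2
Branch closes: p and ¬p both at 2.
Every branch closes (one shown): valid in S4, hence also in S5 (every theorem of S4 is a theorem of S5).
T-tableau for the negation ¬((□¬(r ∨ p) → □□¬(r ∨ p)) ∨ ◇(q ∨ r)):
1. ¬((□¬(r ∨ p) → □□¬(r ∨ p)) ∨ ◇(q ∨ r)), 0
2. ¬(□¬(r ∨ p) → □□¬(r ∨ p)), 0
3. ¬◇(q ∨ r), 0
4. □¬(r ∨ p), 0
5. ¬□□¬(r ∨ p), 0
6. ¬(q ∨ r), 0
7. ¬q, 0
8. ¬r, 0
9. ¬(r ∨ p), 0
10. ¬p, 0
11. ¬□¬(r ∨ p), 1
12. ¬(q ∨ r), 1
13. ¬q, 1
14. ¬r, 1
15. ¬(r ∨ p), 1
16. ¬p, 1
17. r ∨ p, 2
18. p, 2
Accessibility: 0R0, 0R1, 1R1, 1R2, 2R2
Complete open branch: countermodel on a T-frame, so not valid in T, nor in K (the same frame is also a K-frame).

S4, S5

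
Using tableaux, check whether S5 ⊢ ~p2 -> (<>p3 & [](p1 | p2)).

Not valid

Tableau for the negation ~(~p2 -> (<>p3 & [](p1 | p2))):
1. ~(~p2 -> (<>p3 & [](p1 | p2))), u
2. ~p2, u
3. ~(<>p3 & [](p1 | p2)), u
4. ~[](p1 | p2), u
5. ~(p1 | p2), v
6. ~p1, v
7. ~p2, v
Accessibility: uRu, uRv, vRu, vRv
The negation has an open branch (countermodel exists).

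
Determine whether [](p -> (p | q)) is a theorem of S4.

Valid in S4

Tableau for the negation ~[](p -> (p | q)):
1. ~[](p -> (p | q)), w0
2. ~(p -> (p | q)), w1
3. p, w1
4. ~(p | q), w1
5. ~p, w1
6. ~q, w1
Accessibility: w0Rw0, w0Rw1, w1Rw1
Branch closes: p and ~p both at w1.
Every branch of the negation's tableau closes; the branch above is one of them.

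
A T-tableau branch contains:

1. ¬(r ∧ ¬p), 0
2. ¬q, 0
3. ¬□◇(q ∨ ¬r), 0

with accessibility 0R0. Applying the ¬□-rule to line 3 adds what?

a fresh world 1 with 0R1, and ¬◇(q ∨ ¬r) at 1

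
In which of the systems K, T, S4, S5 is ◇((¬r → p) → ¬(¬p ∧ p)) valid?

T-tableau for the negation ¬◇((¬r → p) → ¬(¬p ∧ p)):
1. ¬◇((¬r → p) → ¬(¬p ∧ p)), u
2. ¬((¬r → p) → ¬(¬p ∧ p)), u
3. ¬r → p, u
4. ¬p ∧ p, u
5. ¬p, u
6. p, u
Accessibility: uRu
Branch closes: p and ¬p both at u.
Every branch closes (one shown): valid in T, hence also in S4, S5 (every theorem of T is a theorem of S4 and S5).
K-tableau for the negation ¬◇((¬r → p) → ¬(¬p ∧ p)):
1. ¬◇((¬r → p) → ¬(¬p ∧ p)), u
Complete open branch: countermodel on a K-frame, so not valid in K.

T, S4, S5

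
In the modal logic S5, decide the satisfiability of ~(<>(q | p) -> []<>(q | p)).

Unsatisfiable

1. ~(<>(q | p) -> []<>(q | p)), u
2. <>(q | p), u
3. ~[]<>(q | p), u
4. q | p, v
5. p, v
6. ~<>(q | p), w
7. ~(q | p), u
8. ~q, u
9. ~p, u
10. ~(q | p), v
11. ~q, v
12. ~p, v
Accessibility: uRu, uRv, uRw, vRu, vRv, vRw, wRu, wRv, wRw
Branch closes: p and ~p both at v.
(One branch shown.) All branches close.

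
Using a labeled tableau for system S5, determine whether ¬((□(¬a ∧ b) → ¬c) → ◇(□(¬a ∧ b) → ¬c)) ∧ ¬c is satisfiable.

1. ¬((□(¬a ∧ b) → ¬c) → ◇(□(¬a ∧ b) → ¬c)) ∧ ¬c, 0
2. ¬((□(¬a ∧ b) → ¬c) → ◇(□(¬a ∧ b) → ¬c)), 0
3. ¬c, 0
4. □(¬a ∧ b) → ¬c, 0
5. ¬◇(□(¬a ∧ b) → ¬c), 0
6. ¬(□(¬a ∧ b) → ¬c), 0
7. □(¬a ∧ b), 0
8. c, 0
Accessibility: 0R0
Branch closes: c and ¬c both at 0.
Every branch closes; the branch above is one of them.

Unsatisfiable (every branch closes)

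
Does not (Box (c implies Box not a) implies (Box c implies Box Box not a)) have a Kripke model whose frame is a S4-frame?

1. not (Box (c implies Box not a) implies (Box c implies Box Box not a)), u
2. Box (c implies Box not a), u   [neg-implies-rule on 1]
3. not (Box c implies Box Box not a), u   [neg-implies-rule on 1]
4. Box c, u   [neg-implies-rule on 3]
5. not Box Box not a, u   [neg-implies-rule on 3]
6. c implies Box not a, u   [Box-rule on 2 via uRu]
7. c, u   [Box-rule on 4 via uRu]
8. Box not a, u   [implies-rule on 6 (branches; this branch)]
9. not a, u   [Box-rule on 8 via uRu]
10. not Box not a, v   [neg-Box-rule on 5: fresh world v, uRv]
11. c implies Box not a, v   [Box-rule on 2 via uRv]
12. c, v   [Box-rule on 4 via uRv]
13. not a, v   [Box-rule on 8 via uRv]
14. Box not a, v   [implies-rule on 11 (branches; this branch)]
15. a, w   [neg-Box-rule on 10: fresh world w, vRw]
16. c implies Box not a, w   [Box-rule on 2 via uRw]
17. c, w   [Box-rule on 4 via uRw]
18. not a, w   [Box-rule on 8 via uRw]
Accessibility: uRu, uRv, uRw, vRv, vRw, wRw
Branch closes: a and not a both at w.
(One branch shown.) All branches close.

Unsatisfiable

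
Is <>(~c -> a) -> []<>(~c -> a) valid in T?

Invalid (countermodel exists)

Tableau for the negation ~(<>(~c -> a) -> []<>(~c -> a)):
1. ~(<>(~c -> a) -> []<>(~c -> a)), 0
2. <>(~c -> a), 0
3. ~[]<>(~c -> a), 0
4. ~c -> a, 1
5. a, 1
6. ~<>(~c -> a), 2
7. ~(~c -> a), 2
8. ~c, 2
9. ~a, 2
Accessibility: 0R0, 0R1, 0R2, 1R1, 2R2
The negation has an open branch (countermodel exists).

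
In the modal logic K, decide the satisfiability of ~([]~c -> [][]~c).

Satisfiable

1. ~([]~c -> [][]~c), u
2. []~c, u   [~->-rule on 1]
3. ~[][]~c, u   [~->-rule on 1]
4. ~[]~c, v   [~[]-rule on 3: fresh world v, uRv]
5. ~c, v   [[]-rule on 2 via uRv]
6. c, w   [~[]-rule on 4: fresh world w, vRw]
Accessibility: uRv, vRw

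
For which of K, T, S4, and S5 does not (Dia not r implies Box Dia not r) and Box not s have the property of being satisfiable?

K, T, S4

S5-tableau for the formula:
1. not (Dia not r implies Box Dia not r) and Box not s, 0
2. not (Dia not r implies Box Dia not r), 0   [and-rule on 1]
3. Box not s, 0   [and-rule on 1]
4. Dia not r, 0   [neg-implies-rule on 2]
5. not Box Dia not r, 0   [neg-implies-rule on 2]
6. not s, 0   [Box-rule on 3 via 0R0]
7. not r, 1   [Dia-rule on 4: fresh world 1, 0R1]
8. not s, 1   [Box-rule on 3 via 0R1]
9. not Dia not r, 2   [neg-Box-rule on 5: fresh world 2, 0R2]
10. not s, 2   [Box-rule on 3 via 0R2]
11. r, 0   [neg-Dia-rule on 9 via 2R0]
12. r, 1   [neg-Dia-rule on 9 via 2R1]
Accessibility: 0R0, 0R1, 0R2, 1R0, 1R1, 1R2, 2R0, 2R1, 2R2
Branch closes: r and not r both at 1.
Every branch closes (one shown): unsatisfiable in S5.
S4-tableau for the formula:
1. not (Dia not r implies Box Dia not r) and Box not s, 0
2. not (Dia not r implies Box Dia not r), 0   [and-rule on 1]
3. Box not s, 0   [and-rule on 1]
4. Dia not r, 0   [neg-implies-rule on 2]
5. not Box Dia not r, 0   [neg-implies-rule on 2]
6. not s, 0   [Box-rule on 3 via 0R0]
7. not r, 1   [Dia-rule on 4: fresh world 1, 0R1]
8. not s, 1   [Box-rule on 3 via 0R1]
9. not Dia not r, 2   [neg-Box-rule on 5: fresh world 2, 0R2]
10. not s, 2   [Box-rule on 3 via 0R2]
11. r, 2   [neg-Dia-rule on 9 via 2R2]
Accessibility: 0R0, 0R1, 0R2, 1R1, 2R2
Complete open branch: satisfiable in S4, hence also in K, T (this S4-model is also a K-model and a T-model).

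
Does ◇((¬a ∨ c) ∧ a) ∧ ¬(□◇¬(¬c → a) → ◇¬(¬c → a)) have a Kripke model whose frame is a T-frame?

1. ◇((¬a ∨ c) ∧ a) ∧ ¬(□◇¬(¬c → a) → ◇¬(¬c → a)), w0
2. ◇((¬a ∨ c) ∧ a), w0
3. ¬(□◇¬(¬c → a) → ◇¬(¬c → a)), w0
4. □◇¬(¬c → a), w0
5. ¬◇¬(¬c → a), w0
6. ◇¬(¬c → a), w0
7. ¬c → a, w0
8. a, w0
9. (¬a ∨ c) ∧ a, w1
10. ¬a ∨ c, w1
11. a, w1
12. ◇¬(¬c → a), w1
13. ¬c → a, w1
14. c, w1
15. ¬(¬c → a), w2
16. ¬c, w2
17. ¬a, w2
18. ◇¬(¬c → a), w2
19. ¬c → a, w2
20. a, w2
Accessibility: w0Rw0, w0Rw1, w0Rw2, w1Rw1, w2Rw2
Branch closes: a and ¬a both at w2.
All branches of the tableau close; one closing branch shown above.

No, unsatisfiable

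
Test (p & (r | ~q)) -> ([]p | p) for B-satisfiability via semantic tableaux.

Satisfiable

1. (p & (r | ~q)) -> ([]p | p), u
2. []p | p, u
3. p, u
Accessibility: uRu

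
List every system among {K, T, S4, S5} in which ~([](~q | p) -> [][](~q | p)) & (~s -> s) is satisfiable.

K, T

S4-tableau for the formula:
1. ~([](~q | p) -> [][](~q | p)) & (~s -> s), u
2. ~([](~q | p) -> [][](~q | p)), u   [&-rule on 1]
3. ~s -> s, u   [&-rule on 1]
4. [](~q | p), u   [~->-rule on 2]
5. ~[][](~q | p), u   [~->-rule on 2]
6. ~q | p, u   [[]-rule on 4 via uRu]
7. s, u   [->-rule on 3 (branches; this branch)]
8. p, u   [|-rule on 6 (branches; this branch)]
9. ~[](~q | p), v   [~[]-rule on 5: fresh world v, uRv]
10. ~q | p, v   [[]-rule on 4 via uRv]
11. p, v   [|-rule on 10 (branches; this branch)]
12. ~(~q | p), w   [~[]-rule on 9: fresh world w, vRw]
13. q, w   [~|-rule on 12]
14. ~p, w   [~|-rule on 12]
15. ~q | p, w   [[]-rule on 4 via uRw]
16. p, w   [|-rule on 15 (branches; this branch)]
Accessibility: uRu, uRv, uRw, vRv, vRw, wRw
Branch closes: p and ~p both at w.
Every branch closes (one shown): unsatisfiable in S4, hence also in S5 (every S5-frame is an S4-frame).
T-tableau for the formula:
1. ~([](~q | p) -> [][](~q | p)) & (~s -> s), u
2. ~([](~q | p) -> [][](~q | p)), u   [&-rule on 1]
3. ~s -> s, u   [&-rule on 1]
4. [](~q | p), u   [~->-rule on 2]
5. ~[][](~q | p), u   [~->-rule on 2]
6. ~q | p, u   [[]-rule on 4 via uRu]
7. s, u   [->-rule on 3 (branches; this branch)]
8. p, u   [|-rule on 6 (branches; this branch)]
9. ~[](~q | p), v   [~[]-rule on 5: fresh world v, uRv]
10. ~q | p, v   [[]-rule on 4 via uRv]
11. p, v   [|-rule on 10 (branches; this branch)]
12. ~(~q | p), w   [~[]-rule on 9: fresh world w, vRw]
13. q, w   [~|-rule on 12]
14. ~p, w   [~|-rule on 12]
Accessibility: uRu, uRv, vRv, vRw, wRw
Complete open branch: satisfiable in T, hence also in K (this T-model is also a K-model).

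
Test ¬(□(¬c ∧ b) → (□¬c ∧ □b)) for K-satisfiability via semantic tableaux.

1. ¬(□(¬c ∧ b) → (□¬c ∧ □b)), u
2. □(¬c ∧ b), u
3. ¬(□¬c ∧ □b), u
4. ¬□b, u
5. ¬b, v
6. ¬c ∧ b, v
7. ¬c, v
8. b, v
Accessibility: uRv
Branch closes: b and ¬b both at v.
Every branch closes; the branch above is one of them.

Unsatisfiable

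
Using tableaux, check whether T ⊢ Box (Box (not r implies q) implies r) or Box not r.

Tableau for the negation not (Box (Box (not r implies q) implies r) or Box not r):
1. not (Box (Box (not r implies q) implies r) or Box not r), w0
2. not Box (Box (not r implies q) implies r), w0   [neg-or-rule on 1]
3. not Box not r, w0   [neg-or-rule on 1]
4. not (Box (not r implies q) implies r), w1   [neg-Box-rule on 2: fresh world w1, w0Rw1]
5. Box (not r implies q), w1   [neg-implies-rule on 4]
6. not r, w1   [neg-implies-rule on 4]
7. not r implies q, w1   [Box-rule on 5 via w1Rw1]
8. q, w1   [implies-rule on 7 (branches; this branch)]
9. r, w2   [neg-Box-rule on 3: fresh world w2, w0Rw2]
Accessibility: w0Rw0, w0Rw1, w0Rw2, w1Rw1, w2Rw2
The negation has an open branch (countermodel exists).

Invalid (countermodel exists)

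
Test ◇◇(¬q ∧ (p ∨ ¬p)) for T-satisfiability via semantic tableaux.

Yes, satisfiable

1. ◇◇(¬q ∧ (p ∨ ¬p)), u
2. ◇(¬q ∧ (p ∨ ¬p)), v   [◇-rule on 1: fresh world v, uRv]
3. ¬q ∧ (p ∨ ¬p), w   [◇-rule on 2: fresh world w, vRw]
4. ¬q, w   [∧-rule on 3]
5. p ∨ ¬p, w   [∧-rule on 3]
6. ¬p, w   [∨-rule on 5 (branches; this branch)]
Accessibility: uRu, uRv, vRv, vRw, wRw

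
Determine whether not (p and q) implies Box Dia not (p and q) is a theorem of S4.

Invalid (countermodel exists)

Tableau for the negation not (not (p and q) implies Box Dia not (p and q)):
1. not (not (p and q) implies Box Dia not (p and q)), u
2. not (p and q), u   [neg-implies-rule on 1]
3. not Box Dia not (p and q), u   [neg-implies-rule on 1]
4. not q, u   [neg-and-rule on 2 (branches; this branch)]
5. not Dia not (p and q), v   [neg-Box-rule on 3: fresh world v, uRv]
6. p and q, v   [neg-Dia-rule on 5 via vRv]
7. p, v   [and-rule on 6]
8. q, v   [and-rule on 6]
Accessibility: uRu, uRv, vRv
The negation has an open branch (countermodel exists).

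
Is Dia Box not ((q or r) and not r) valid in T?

Invalid (countermodel exists)

Tableau for the negation not Dia Box not ((q or r) and not r):
1. not Dia Box not ((q or r) and not r), u
2. not Box not ((q or r) and not r), u   [neg-Dia-rule on 1 via uRu]
3. (q or r) and not r, v   [neg-Box-rule on 2: fresh world v, uRv]
4. q or r, v   [and-rule on 3]
5. not r, v   [and-rule on 3]
6. not Box not ((q or r) and not r), v   [neg-Dia-rule on 1 via uRv]
7. q, v   [or-rule on 4 (branches; this branch)]
8. (q or r) and not r, w   [neg-Box-rule on 6: fresh world w, vRw]
9. q or r, w   [and-rule on 8]
10. not r, w   [and-rule on 8]
11. q, w   [or-rule on 9 (branches; this branch)]
Accessibility: uRu, uRv, vRv, vRw, wRw
The negation has an open branch (countermodel exists).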